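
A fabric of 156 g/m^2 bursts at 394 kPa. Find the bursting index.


Formula: Bursting Index = Bursting Strength / Fabric GSM
BI = 394 kPa / 156 g/m^2
BI = 2.526 kPa/(g/m^2)

2.526 kPa/(g/m^2)


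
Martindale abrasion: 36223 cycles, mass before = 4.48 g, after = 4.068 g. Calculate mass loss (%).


Formula: Mass loss% = ((m_before - m_after) / m_before) * 100
Step 1: Mass loss = 4.48 - 4.068 = 0.412 g
Step 2: Ratio = 0.412 / 4.48 = 0.0919643
Step 3: Mass loss% = 0.0919643 * 100 = 9.19643% ≈ 9.20%

9.20%


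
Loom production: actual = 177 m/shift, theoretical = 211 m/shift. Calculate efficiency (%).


Formula: Efficiency% = (Actual output / Theoretical output) * 100
Efficiency% = (177 / 211) * 100
Efficiency% = 0.838863 * 100 = 83.8863% ≈ 83.9%

83.9%


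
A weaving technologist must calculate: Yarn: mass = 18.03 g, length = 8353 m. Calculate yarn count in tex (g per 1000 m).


Formula: Tex = (mass_g / length_m) * 1000
Substituting: Tex = (18.03 / 8353) * 1000
Intermediate: 18.03 / 8353 = 0.00215851 g/m
Tex = 0.00215851 * 1000 = 2.16 tex

2.16 tex


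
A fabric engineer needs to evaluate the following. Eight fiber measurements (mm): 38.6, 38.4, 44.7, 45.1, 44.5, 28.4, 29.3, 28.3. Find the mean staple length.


Formula: Mean = sum of lengths / count
Sum = 38.6 + 38.4 + 44.7 + 45.1 + 44.5 + 28.4 + 29.3 + 28.3
Sum = 297.3 mm
Mean = 297.3 / 8 = 37.16 mm

37.16 mm


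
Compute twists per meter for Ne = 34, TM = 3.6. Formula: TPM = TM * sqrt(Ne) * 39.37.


Formula: TPM = TM * sqrt(Ne) * 39.37
Step 1: sqrt(Ne) = sqrt(34) = 5.831
Step 2: TM * sqrt(Ne) = 3.6 * 5.831 = 20.9916
Step 3: TPM = 20.9916 * 39.37 = 826 twists/m

826 twists/m


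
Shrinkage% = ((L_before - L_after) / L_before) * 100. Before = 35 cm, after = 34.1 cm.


Formula: Shrinkage% = ((L_before - L_after) / L_before) * 100
Step 1: Shrinkage = 35 - 34.1 = 0.9 cm
Step 2: Shrinkage% = (0.9 / 35) * 100
Step 3: Shrinkage% = 0.025714 * 100 = 2.5714% ≈ 2.6%

2.6%


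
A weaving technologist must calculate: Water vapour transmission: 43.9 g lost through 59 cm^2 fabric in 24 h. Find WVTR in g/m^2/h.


Formula: WVTR = mass_loss / (area * time)
Step 1: Convert area: 59 cm^2 = 0.0059 m^2
Step 2: WVTR = 43.9 g / (0.0059 m^2 * 24 h)
Step 3: WVTR = 43.9 / 0.1416 = 310.0 g/m^2/h

310.0 g/m^2/h


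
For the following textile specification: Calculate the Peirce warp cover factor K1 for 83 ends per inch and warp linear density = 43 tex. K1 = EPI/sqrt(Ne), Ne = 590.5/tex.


Formula: K1 = EPI / sqrt(Ne), with Ne = 590.5 / tex_warp
Step 1: Ne = 590.5 / 43 = 13.733
Step 2: sqrt(Ne) = sqrt(13.733) = 3.7058
Step 3: K1 = 83 / 3.7058 = 22.4

22.4


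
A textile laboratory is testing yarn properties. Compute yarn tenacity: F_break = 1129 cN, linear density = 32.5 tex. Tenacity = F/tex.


Formula: Tenacity = Breaking force / Linear density
Tenacity = 1129 cN / 32.5 tex
Tenacity = 34.74 cN/tex

34.74 cN/tex


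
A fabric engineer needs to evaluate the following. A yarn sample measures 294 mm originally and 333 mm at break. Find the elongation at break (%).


Formula: Elongation (%) = ((L_break - L0) / L0) * 100
Step 1: Extension = 333 - 294 = 39 mm
Step 2: Elongation = (39 / 294) * 100
Step 3: Elongation = 0.132653 * 100 = 13.2653% ≈ 13.3%

13.3%


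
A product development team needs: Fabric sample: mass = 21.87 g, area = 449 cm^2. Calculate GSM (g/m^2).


Formula: GSM = mass_g / area_m2
Step 1: Convert area: 449 cm^2 = 449 / 10000 = 0.0449 m^2
Step 2: GSM = 21.87 g / 0.0449 m^2 = 487.1 g/m^2

487.1 g/m^2


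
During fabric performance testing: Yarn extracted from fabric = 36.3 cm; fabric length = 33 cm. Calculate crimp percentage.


Formula: Crimp% = ((L_yarn - L_fabric) / L_fabric) * 100
Step 1: Extension = 36.3 - 33 = 3.3 cm
Step 2: Crimp% = (3.3 / 33) * 100
Step 3: Crimp% = 0.1 * 100 = 10.0%

10.0%


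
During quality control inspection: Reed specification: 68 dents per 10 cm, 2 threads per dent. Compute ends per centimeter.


Formula: EPC = (dents per 10 cm * ends per dent) / 10
Step 1: Total ends per 10 cm = 68 * 2 = 136
Step 2: EPC = 136 / 10 = 13.6 ends/cm

13.6 ends/cm


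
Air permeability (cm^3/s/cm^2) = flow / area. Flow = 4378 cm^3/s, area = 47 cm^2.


Formula: Air Permeability = Airflow / Test Area
AP = 4378 cm^3/s / 47 cm^2
AP = 93.1 cm^3/s/cm^2

93.1 cm^3/s/cm^2


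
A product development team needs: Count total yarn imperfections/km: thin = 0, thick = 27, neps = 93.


Formula: Total = thin places + thick places + neps
Total = 0 + 27 + 93
Total = 120 imperfections/km

120 imperfections/km


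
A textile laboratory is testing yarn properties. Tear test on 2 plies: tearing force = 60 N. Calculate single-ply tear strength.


Formula: Per-ply strength = Total force / Number of plies
Per-ply = 60 N / 2
Per-ply = 30 N

30 N


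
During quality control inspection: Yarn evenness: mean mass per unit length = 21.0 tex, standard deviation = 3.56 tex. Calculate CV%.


Formula: CV% = (standard deviation / mean) * 100
Step 1: Ratio = 3.56 / 21.0 = 0.169524
Step 2: CV% = 0.169524 * 100 = 16.9524% ≈ 17.0%

17.0%


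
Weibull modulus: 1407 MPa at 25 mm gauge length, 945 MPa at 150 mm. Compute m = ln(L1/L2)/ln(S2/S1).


Formula: m = ln(L1/L2) / ln(S2/S1)
Step 1: ln(L1/L2) = ln(25/150) = -1.79176
Step 2: S2/S1 = 945/1407 = 0.67164
Step 3: ln(S2/S1) = ln(0.67164) = -0.39803
Step 4: m = -1.79176 / -0.39803 = 4.50

4.50 (Weibull m)


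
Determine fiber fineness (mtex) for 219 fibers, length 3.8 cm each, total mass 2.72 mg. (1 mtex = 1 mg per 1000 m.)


Formula: fineness (mtex) = mass (mg) / total length (km) = (mass_mg / total_length_m) * 1000
Step 1: Convert fiber length: 3.8 cm = 0.038 m
Step 2: Total fiber length = 219 * 0.038 = 8.322 m
Step 3: Linear density = 2.72 mg / 8.322 m = 0.3268 mg/m
Step 4: fineness = 0.3268 * 1000 = 326.8 mtex

326.8 mtex


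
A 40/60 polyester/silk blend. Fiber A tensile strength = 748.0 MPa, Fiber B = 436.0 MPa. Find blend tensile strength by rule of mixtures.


Formula: Blend property = (fraction_A * property_A) + (fraction_B * property_B)
Step 1: Contribution A = 40/100 * 748.0 MPa = 299.2 MPa
Step 2: Contribution B = 60/100 * 436.0 MPa = 261.6 MPa
Step 3: Blend tensile strength = 299.2 + 261.6 = 560.8 MPa

560.8 MPa


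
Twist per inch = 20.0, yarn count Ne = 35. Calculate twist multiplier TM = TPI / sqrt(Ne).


Formula: TM = TPI / sqrt(Ne)
Step 1: sqrt(Ne) = sqrt(35) = 5.9161
Step 2: TM = 20.0 / 5.9161 = 3.38

3.38 TM


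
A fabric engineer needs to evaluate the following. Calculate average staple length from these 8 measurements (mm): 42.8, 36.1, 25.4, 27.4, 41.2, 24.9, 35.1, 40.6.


Formula: Mean = sum of lengths / count
Sum = 42.8 + 36.1 + 25.4 + 27.4 + 41.2 + 24.9 + 35.1 + 40.6
Sum = 273.5 mm
Mean = 273.5 / 8 = 34.19 mm

34.19 mm


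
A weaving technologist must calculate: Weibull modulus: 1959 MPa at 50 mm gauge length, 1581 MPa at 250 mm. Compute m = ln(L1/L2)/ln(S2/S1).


Formula: m = ln(L1/L2) / ln(S2/S1)
Step 1: ln(L1/L2) = ln(50/250) = -1.60944
Step 2: S2/S1 = 1581/1959 = 0.80704
Step 3: ln(S2/S1) = ln(0.80704) = -0.21438
Step 4: m = -1.60944 / -0.21438 = 7.51

7.51 (Weibull m)


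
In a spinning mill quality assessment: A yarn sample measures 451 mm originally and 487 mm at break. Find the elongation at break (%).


Formula: Elongation (%) = ((L_break - L0) / L0) * 100
Step 1: Extension = 487 - 451 = 36 mm
Step 2: Elongation = (36 / 451) * 100
Step 3: Elongation = 0.079823 * 100 = 7.9823% ≈ 8.0%

8.0%


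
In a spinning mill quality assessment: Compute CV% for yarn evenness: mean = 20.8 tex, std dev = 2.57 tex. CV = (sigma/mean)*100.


Formula: CV% = (standard deviation / mean) * 100
Step 1: Ratio = 2.57 / 20.8 = 0.123558
Step 2: CV% = 0.123558 * 100 = 12.3558% ≈ 12.4%

12.4%


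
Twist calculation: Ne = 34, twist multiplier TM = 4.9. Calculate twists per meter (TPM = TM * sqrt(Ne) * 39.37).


Formula: TPM = TM * sqrt(Ne) * 39.37
Step 1: sqrt(Ne) = sqrt(34) = 5.831
Step 2: TM * sqrt(Ne) = 4.9 * 5.831 = 28.5719
Step 3: TPM = 28.5719 * 39.37 = 1125 twists/m

1125 twists/m


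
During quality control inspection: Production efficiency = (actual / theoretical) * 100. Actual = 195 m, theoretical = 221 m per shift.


Formula: Efficiency% = (Actual output / Theoretical output) * 100
Efficiency% = (195 / 221) * 100
Efficiency% = 0.882353 * 100 = 88.2353% ≈ 88.2%

88.2%


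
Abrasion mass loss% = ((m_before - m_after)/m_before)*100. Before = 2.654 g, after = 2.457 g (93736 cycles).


Formula: Mass loss% = ((m_before - m_after) / m_before) * 100
Step 1: Mass loss = 2.654 - 2.457 = 0.197 g
Step 2: Ratio = 0.197 / 2.654 = 0.0742276
Step 3: Mass loss% = 0.0742276 * 100 = 7.42276% ≈ 7.42%

7.42%


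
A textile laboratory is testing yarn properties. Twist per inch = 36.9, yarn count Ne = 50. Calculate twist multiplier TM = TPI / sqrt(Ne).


Formula: TM = TPI / sqrt(Ne)
Step 1: sqrt(Ne) = sqrt(50) = 7.0711
Step 2: TM = 36.9 / 7.0711 = 5.22

5.22 TM


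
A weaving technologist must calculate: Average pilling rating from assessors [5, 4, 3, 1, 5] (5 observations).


Formula: Mean = sum / count
Sum = 5 + 4 + 3 + 1 + 5 = 18
Mean = 18 / 5 = 3.6

3.6


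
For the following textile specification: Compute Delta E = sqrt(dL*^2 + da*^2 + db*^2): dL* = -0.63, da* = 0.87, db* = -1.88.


Formula: Delta E = sqrt(dL*^2 + da*^2 + db*^2)
Step 1: dL*^2 = (-0.63)^2 = 0.3969
Step 2: da*^2 = 0.87^2 = 0.7569
Step 3: db*^2 = (-1.88)^2 = 3.5344
Step 4: Sum = 0.3969 + 0.7569 + 3.5344 = 4.6882
Step 5: Delta E = sqrt(4.6882) = 2.17

2.17 Delta E


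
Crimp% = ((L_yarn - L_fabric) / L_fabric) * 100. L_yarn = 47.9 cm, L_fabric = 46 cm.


Formula: Crimp% = ((L_yarn - L_fabric) / L_fabric) * 100
Step 1: Extension = 47.9 - 46 = 1.9 cm
Step 2: Crimp% = (1.9 / 46) * 100
Step 3: Crimp% = 0.041304 * 100 = 4.1304% ≈ 4.1%

4.1%


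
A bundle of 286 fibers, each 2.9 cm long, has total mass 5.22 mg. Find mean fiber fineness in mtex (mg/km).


Formula: fineness (mtex) = mass (mg) / total length (km) = (mass_mg / total_length_m) * 1000
Step 1: Convert fiber length: 2.9 cm = 0.029 m
Step 2: Total fiber length = 286 * 0.029 = 8.294 m
Step 3: Linear density = 5.22 mg / 8.294 m = 0.6294 mg/m
Step 4: fineness = 0.6294 * 1000 = 629.4 mtex

629.4 mtex


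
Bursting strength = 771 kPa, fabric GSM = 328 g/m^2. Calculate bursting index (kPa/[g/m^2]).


Formula: Bursting Index = Bursting Strength / Fabric GSM
BI = 771 kPa / 328 g/m^2
BI = 2.351 kPa/(g/m^2)

2.351 kPa/(g/m^2)


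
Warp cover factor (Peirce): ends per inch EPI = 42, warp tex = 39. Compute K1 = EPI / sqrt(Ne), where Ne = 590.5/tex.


Formula: K1 = EPI / sqrt(Ne), with Ne = 590.5 / tex_warp
Step 1: Ne = 590.5 / 39 = 15.141
Step 2: sqrt(Ne) = sqrt(15.141) = 3.8911
Step 3: K1 = 42 / 3.8911 = 10.8

10.8


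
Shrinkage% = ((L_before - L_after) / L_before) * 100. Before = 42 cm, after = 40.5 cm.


Formula: Shrinkage% = ((L_before - L_after) / L_before) * 100
Step 1: Shrinkage = 42 - 40.5 = 1.5 cm
Step 2: Shrinkage% = (1.5 / 42) * 100
Step 3: Shrinkage% = 0.035714 * 100 = 3.5714% ≈ 3.6%

3.6%


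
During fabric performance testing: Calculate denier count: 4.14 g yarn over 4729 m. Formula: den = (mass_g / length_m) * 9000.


Formula: den = (mass_g / length_m) * 9000
Substituting: den = (4.14 / 4729) * 9000
Intermediate: 4.14 / 4729 = 0.00087545 g/m
den = 0.00087545 * 9000 = 7.9 denier

7.9 denier


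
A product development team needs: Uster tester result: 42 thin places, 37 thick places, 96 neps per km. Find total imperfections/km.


Formula: Total = thin places + thick places + neps
Total = 42 + 37 + 96
Total = 175 imperfections/km

175 imperfections/km


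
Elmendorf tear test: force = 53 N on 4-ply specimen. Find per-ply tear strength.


Formula: Per-ply strength = Total force / Number of plies
Per-ply = 53 N / 4
Per-ply = 13.25 N

13.25 N


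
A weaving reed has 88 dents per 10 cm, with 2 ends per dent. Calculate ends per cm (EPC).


Formula: EPC = (dents per 10 cm * ends per dent) / 10
Step 1: Total ends per 10 cm = 88 * 2 = 176
Step 2: EPC = 176 / 10 = 17.6 ends/cm

17.6 ends/cm


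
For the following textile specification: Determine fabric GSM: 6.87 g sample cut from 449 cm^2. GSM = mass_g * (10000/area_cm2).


Formula: GSM = mass_g / area_m2
Step 1: Convert area: 449 cm^2 = 449 / 10000 = 0.0449 m^2
Step 2: GSM = 6.87 g / 0.0449 m^2 = 153.0 g/m^2

153.0 g/m^2


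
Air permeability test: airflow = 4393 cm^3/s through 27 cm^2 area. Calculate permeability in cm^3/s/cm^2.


Formula: Air Permeability = Airflow / Test Area
AP = 4393 cm^3/s / 27 cm^2
AP = 162.7 cm^3/s/cm^2

162.7 cm^3/s/cm^2


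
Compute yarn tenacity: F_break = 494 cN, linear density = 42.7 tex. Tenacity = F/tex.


Formula: Tenacity = Breaking force / Linear density
Tenacity = 494 cN / 42.7 tex
Tenacity = 11.57 cN/tex

11.57 cN/tex


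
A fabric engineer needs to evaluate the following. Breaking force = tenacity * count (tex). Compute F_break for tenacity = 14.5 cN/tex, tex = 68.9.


Formula: Breaking force = Tenacity * Linear density
F = 14.5 cN/tex * 68.9 tex
F = 999.05 cN

999.05 cN


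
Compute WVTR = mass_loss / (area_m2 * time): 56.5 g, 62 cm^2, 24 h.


Formula: WVTR = mass_loss / (area * time)
Step 1: Convert area: 62 cm^2 = 0.0062 m^2
Step 2: WVTR = 56.5 g / (0.0062 m^2 * 24 h)
Step 3: WVTR = 56.5 / 0.1488 = 379.7 g/m^2/h

379.7 g/m^2/h


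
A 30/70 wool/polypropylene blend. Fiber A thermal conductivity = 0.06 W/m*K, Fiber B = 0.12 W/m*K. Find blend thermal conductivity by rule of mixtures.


Formula: Blend property = (fraction_A * property_A) + (fraction_B * property_B)
Step 1: Contribution A = 30/100 * 0.06 W/m*K = 0.018 W/m*K
Step 2: Contribution B = 70/100 * 0.12 W/m*K = 0.084 W/m*K
Step 3: Blend thermal conductivity = 0.018 + 0.084 = 0.102 W/m*K

0.102 W/m*K


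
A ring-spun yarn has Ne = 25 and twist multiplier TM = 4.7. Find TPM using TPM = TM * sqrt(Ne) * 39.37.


Formula: TPM = TM * sqrt(Ne) * 39.37
Step 1: sqrt(Ne) = sqrt(25) = 5
Step 2: TM * sqrt(Ne) = 4.7 * 5 = 23.5
Step 3: TPM = 23.5 * 39.37 = 925 twists/m

925 twists/m


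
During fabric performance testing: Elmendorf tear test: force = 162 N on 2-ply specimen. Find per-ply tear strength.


Formula: Per-ply strength = Total force / Number of plies
Per-ply = 162 N / 2
Per-ply = 81 N

81 N


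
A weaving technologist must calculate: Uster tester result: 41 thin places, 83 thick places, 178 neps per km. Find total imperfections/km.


Formula: Total = thin places + thick places + neps
Total = 41 + 83 + 178
Total = 302 imperfections/km

302 imperfections/km


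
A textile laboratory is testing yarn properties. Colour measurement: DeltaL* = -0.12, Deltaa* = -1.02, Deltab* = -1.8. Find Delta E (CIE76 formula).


Formula: Delta E = sqrt(dL*^2 + da*^2 + db*^2)
Step 1: dL*^2 = (-0.12)^2 = 0.0144
Step 2: da*^2 = (-1.02)^2 = 1.0404
Step 3: db*^2 = (-1.8)^2 = 3.24
Step 4: Sum = 0.0144 + 1.0404 + 3.24 = 4.2948
Step 5: Delta E = sqrt(4.2948) = 2.07

2.07 Delta E


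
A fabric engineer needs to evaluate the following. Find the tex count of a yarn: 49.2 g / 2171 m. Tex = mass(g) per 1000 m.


Formula: Tex = (mass_g / length_m) * 1000
Substituting: Tex = (49.2 / 2171) * 1000
Intermediate: 49.2 / 2171 = 0.02266237 g/m
Tex = 0.02266237 * 1000 = 22.66 tex

22.66 tex


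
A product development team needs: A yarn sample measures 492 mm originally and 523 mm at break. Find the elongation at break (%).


Formula: Elongation (%) = ((L_break - L0) / L0) * 100
Step 1: Extension = 523 - 492 = 31 mm
Step 2: Elongation = (31 / 492) * 100
Step 3: Elongation = 0.063008 * 100 = 6.3008% ≈ 6.3%

6.3%


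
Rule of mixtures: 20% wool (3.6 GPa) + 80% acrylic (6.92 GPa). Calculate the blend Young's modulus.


Formula: Blend property = (fraction_A * property_A) + (fraction_B * property_B)
Step 1: Contribution A = 20/100 * 3.6 GPa = 0.72 GPa
Step 2: Contribution B = 80/100 * 6.92 GPa = 5.536 GPa
Step 3: Blend Young's modulus = 0.72 + 5.536 = 6.256 GPa

6.256 GPa


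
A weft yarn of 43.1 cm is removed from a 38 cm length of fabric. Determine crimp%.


Formula: Crimp% = ((L_yarn - L_fabric) / L_fabric) * 100
Step 1: Extension = 43.1 - 38 = 5.1 cm
Step 2: Crimp% = (5.1 / 38) * 100
Step 3: Crimp% = 0.134211 * 100 = 13.4211% ≈ 13.4%

13.4%


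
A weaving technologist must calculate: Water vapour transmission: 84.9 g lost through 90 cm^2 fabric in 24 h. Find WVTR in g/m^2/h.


Formula: WVTR = mass_loss / (area * time)
Step 1: Convert area: 90 cm^2 = 0.009 m^2
Step 2: WVTR = 84.9 g / (0.009 m^2 * 24 h)
Step 3: WVTR = 84.9 / 0.216 = 393.1 g/m^2/h

393.1 g/m^2/h


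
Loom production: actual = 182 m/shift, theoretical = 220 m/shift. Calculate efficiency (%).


Formula: Efficiency% = (Actual output / Theoretical output) * 100
Efficiency% = (182 / 220) * 100
Efficiency% = 0.827273 * 100 = 82.7273% ≈ 82.7%

82.7%


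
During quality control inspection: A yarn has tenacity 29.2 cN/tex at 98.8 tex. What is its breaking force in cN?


Formula: Breaking force = Tenacity * Linear density
F = 29.2 cN/tex * 98.8 tex
F = 2884.96 cN

2884.96 cN


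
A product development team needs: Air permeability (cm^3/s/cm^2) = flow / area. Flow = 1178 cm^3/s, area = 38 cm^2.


Formula: Air Permeability = Airflow / Test Area
AP = 1178 cm^3/s / 38 cm^2
AP = 31.0 cm^3/s/cm^2

31.0 cm^3/s/cm^2


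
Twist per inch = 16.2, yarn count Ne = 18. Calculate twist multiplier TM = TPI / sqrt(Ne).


Formula: TM = TPI / sqrt(Ne)
Step 1: sqrt(Ne) = sqrt(18) = 4.2426
Step 2: TM = 16.2 / 4.2426 = 3.82

3.82 TM


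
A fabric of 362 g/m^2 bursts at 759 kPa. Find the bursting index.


Formula: Bursting Index = Bursting Strength / Fabric GSM
BI = 759 kPa / 362 g/m^2
BI = 2.097 kPa/(g/m^2)

2.097 kPa/(g/m^2)


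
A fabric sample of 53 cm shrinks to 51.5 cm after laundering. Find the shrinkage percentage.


Formula: Shrinkage% = ((L_before - L_after) / L_before) * 100
Step 1: Shrinkage = 53 - 51.5 = 1.5 cm
Step 2: Shrinkage% = (1.5 / 53) * 100
Step 3: Shrinkage% = 0.028302 * 100 = 2.8302% ≈ 2.8%

2.8%


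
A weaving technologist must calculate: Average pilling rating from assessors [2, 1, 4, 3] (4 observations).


Formula: Mean = sum / count
Sum = 2 + 1 + 4 + 3 = 10
Mean = 10 / 4 = 2.5

2.5


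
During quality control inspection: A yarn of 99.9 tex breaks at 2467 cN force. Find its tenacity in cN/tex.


Formula: Tenacity = Breaking force / Linear density
Tenacity = 2467 cN / 99.9 tex
Tenacity = 24.69 cN/tex

24.69 cN/tex


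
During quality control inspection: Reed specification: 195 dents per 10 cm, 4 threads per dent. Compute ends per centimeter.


Formula: EPC = (dents per 10 cm * ends per dent) / 10
Step 1: Total ends per 10 cm = 195 * 4 = 780
Step 2: EPC = 780 / 10 = 78.0 ends/cm

78.0 ends/cm


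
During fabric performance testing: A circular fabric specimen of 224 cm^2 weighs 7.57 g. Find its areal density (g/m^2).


Formula: GSM = mass_g / area_m2
Step 1: Convert area: 224 cm^2 = 224 / 10000 = 0.0224 m^2
Step 2: GSM = 7.57 g / 0.0224 m^2 = 337.9 g/m^2

337.9 g/m^2


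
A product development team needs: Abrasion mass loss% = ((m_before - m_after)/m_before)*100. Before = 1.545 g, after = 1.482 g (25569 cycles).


Formula: Mass loss% = ((m_before - m_after) / m_before) * 100
Step 1: Mass loss = 1.545 - 1.482 = 0.063 g
Step 2: Ratio = 0.063 / 1.545 = 0.0407767
Step 3: Mass loss% = 0.0407767 * 100 = 4.07767% ≈ 4.08%

4.08%


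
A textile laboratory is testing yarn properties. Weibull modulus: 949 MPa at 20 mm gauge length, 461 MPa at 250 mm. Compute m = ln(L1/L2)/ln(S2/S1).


Formula: m = ln(L1/L2) / ln(S2/S1)
Step 1: ln(L1/L2) = ln(20/250) = -2.52573
Step 2: S2/S1 = 461/949 = 0.48577
Step 3: ln(S2/S1) = ln(0.48577) = -0.72202
Step 4: m = -2.52573 / -0.72202 = 3.50

3.50 (Weibull m)


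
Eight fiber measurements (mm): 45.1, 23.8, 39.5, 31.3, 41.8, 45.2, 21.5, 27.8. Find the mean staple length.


Formula: Mean = sum of lengths / count
Sum = 45.1 + 23.8 + 39.5 + 31.3 + 41.8 + 45.2 + 21.5 + 27.8
Sum = 276.0 mm
Mean = 276.0 / 8 = 34.50 mm

34.50 mm


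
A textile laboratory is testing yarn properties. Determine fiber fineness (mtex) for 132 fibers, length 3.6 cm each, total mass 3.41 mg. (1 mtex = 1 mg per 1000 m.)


Formula: fineness (mtex) = mass (mg) / total length (km) = (mass_mg / total_length_m) * 1000
Step 1: Convert fiber length: 3.6 cm = 0.036 m
Step 2: Total fiber length = 132 * 0.036 = 4.752 m
Step 3: Linear density = 3.41 mg / 4.752 m = 0.7176 mg/m
Step 4: fineness = 0.7176 * 1000 = 717.6 mtex

717.6 mtex


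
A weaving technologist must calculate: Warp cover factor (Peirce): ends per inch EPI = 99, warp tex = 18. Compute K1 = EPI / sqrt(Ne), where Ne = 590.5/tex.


Formula: K1 = EPI / sqrt(Ne), with Ne = 590.5 / tex_warp
Step 1: Ne = 590.5 / 18 = 32.806
Step 2: sqrt(Ne) = sqrt(32.806) = 5.7277
Step 3: K1 = 99 / 5.7277 = 17.3

17.3


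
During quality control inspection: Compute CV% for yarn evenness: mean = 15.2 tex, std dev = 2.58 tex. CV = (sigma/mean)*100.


Formula: CV% = (standard deviation / mean) * 100
Step 1: Ratio = 2.58 / 15.2 = 0.169737
Step 2: CV% = 0.169737 * 100 = 16.9737% ≈ 17.0%

17.0%


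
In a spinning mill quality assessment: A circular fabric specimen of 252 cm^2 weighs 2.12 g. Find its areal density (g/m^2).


Formula: GSM = mass_g / area_m2
Step 1: Convert area: 252 cm^2 = 252 / 10000 = 0.0252 m^2
Step 2: GSM = 2.12 g / 0.0252 m^2 = 84.1 g/m^2

84.1 g/m^2


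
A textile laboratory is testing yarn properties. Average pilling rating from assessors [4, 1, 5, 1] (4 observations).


Formula: Mean = sum / count
Sum = 4 + 1 + 5 + 1 = 11
Mean = 11 / 4 = 2.8

2.8


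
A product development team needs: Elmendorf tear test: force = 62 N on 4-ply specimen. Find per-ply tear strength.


Formula: Per-ply strength = Total force / Number of plies
Per-ply = 62 N / 4
Per-ply = 15.5 N

15.5 N


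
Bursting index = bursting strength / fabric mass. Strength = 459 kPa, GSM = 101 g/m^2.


Formula: Bursting Index = Bursting Strength / Fabric GSM
BI = 459 kPa / 101 g/m^2
BI = 4.545 kPa/(g/m^2)

4.545 kPa/(g/m^2)


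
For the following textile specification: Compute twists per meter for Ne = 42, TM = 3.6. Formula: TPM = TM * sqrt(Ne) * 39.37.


Formula: TPM = TM * sqrt(Ne) * 39.37
Step 1: sqrt(Ne) = sqrt(42) = 6.4807
Step 2: TM * sqrt(Ne) = 3.6 * 6.4807 = 23.3305
Step 3: TPM = 23.3305 * 39.37 = 919 twists/m

919 twists/m


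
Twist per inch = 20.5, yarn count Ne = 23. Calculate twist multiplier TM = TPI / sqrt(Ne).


Formula: TM = TPI / sqrt(Ne)
Step 1: sqrt(Ne) = sqrt(23) = 4.7958
Step 2: TM = 20.5 / 4.7958 = 4.27

4.27 TM


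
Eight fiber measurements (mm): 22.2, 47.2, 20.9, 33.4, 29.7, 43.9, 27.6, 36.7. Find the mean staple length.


Formula: Mean = sum of lengths / count
Sum = 22.2 + 47.2 + 20.9 + 33.4 + 29.7 + 43.9 + 27.6 + 36.7
Sum = 261.6 mm
Mean = 261.6 / 8 = 32.70 mm

32.70 mm


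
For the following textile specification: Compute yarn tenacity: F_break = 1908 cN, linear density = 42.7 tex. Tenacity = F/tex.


Formula: Tenacity = Breaking force / Linear density
Tenacity = 1908 cN / 42.7 tex
Tenacity = 44.68 cN/tex

44.68 cN/tex


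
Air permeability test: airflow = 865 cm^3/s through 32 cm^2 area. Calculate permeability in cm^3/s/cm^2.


Formula: Air Permeability = Airflow / Test Area
AP = 865 cm^3/s / 32 cm^2
AP = 27.0 cm^3/s/cm^2

27.0 cm^3/s/cm^2


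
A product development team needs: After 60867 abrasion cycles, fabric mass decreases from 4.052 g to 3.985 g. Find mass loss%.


Formula: Mass loss% = ((m_before - m_after) / m_before) * 100
Step 1: Mass loss = 4.052 - 3.985 = 0.067 g
Step 2: Ratio = 0.067 / 4.052 = 0.016535
Step 3: Mass loss% = 0.016535 * 100 = 1.6535% ≈ 1.65%

1.65%


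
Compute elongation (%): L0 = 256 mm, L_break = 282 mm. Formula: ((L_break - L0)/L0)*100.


Formula: Elongation (%) = ((L_break - L0) / L0) * 100
Step 1: Extension = 282 - 256 = 26 mm
Step 2: Elongation = (26 / 256) * 100
Step 3: Elongation = 0.101563 * 100 = 10.1563% ≈ 10.2%

10.2%


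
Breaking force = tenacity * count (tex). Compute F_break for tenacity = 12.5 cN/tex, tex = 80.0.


Formula: Breaking force = Tenacity * Linear density
F = 12.5 cN/tex * 80.0 tex
F = 1000.00 cN

1000.00 cN


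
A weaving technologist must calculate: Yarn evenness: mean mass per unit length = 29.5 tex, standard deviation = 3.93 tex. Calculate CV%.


Formula: CV% = (standard deviation / mean) * 100
Step 1: Ratio = 3.93 / 29.5 = 0.13322
Step 2: CV% = 0.13322 * 100 = 13.322% ≈ 13.3%

13.3%


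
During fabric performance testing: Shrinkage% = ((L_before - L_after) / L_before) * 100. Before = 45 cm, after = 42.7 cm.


Formula: Shrinkage% = ((L_before - L_after) / L_before) * 100
Step 1: Shrinkage = 45 - 42.7 = 2.3 cm
Step 2: Shrinkage% = (2.3 / 45) * 100
Step 3: Shrinkage% = 0.051111 * 100 = 5.1111% ≈ 5.1%

5.1%


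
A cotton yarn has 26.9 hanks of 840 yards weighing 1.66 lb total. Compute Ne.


Formula: Ne = hanks / mass_lb
Substituting: Ne = 26.9 / 1.66
Ne = 16.2

16.2 Ne


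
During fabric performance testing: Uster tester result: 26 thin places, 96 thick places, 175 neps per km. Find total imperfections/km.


Formula: Total = thin places + thick places + neps
Total = 26 + 96 + 175
Total = 297 imperfections/km

297 imperfections/km


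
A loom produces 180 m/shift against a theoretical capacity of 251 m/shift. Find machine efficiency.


Formula: Efficiency% = (Actual output / Theoretical output) * 100
Efficiency% = (180 / 251) * 100
Efficiency% = 0.717131 * 100 = 71.7131% ≈ 71.7%

71.7%


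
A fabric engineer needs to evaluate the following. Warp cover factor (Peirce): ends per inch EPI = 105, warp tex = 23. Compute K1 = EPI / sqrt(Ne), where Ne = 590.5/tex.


Formula: K1 = EPI / sqrt(Ne), with Ne = 590.5 / tex_warp
Step 1: Ne = 590.5 / 23 = 25.674
Step 2: sqrt(Ne) = sqrt(25.674) = 5.067
Step 3: K1 = 105 / 5.067 = 20.7

20.7


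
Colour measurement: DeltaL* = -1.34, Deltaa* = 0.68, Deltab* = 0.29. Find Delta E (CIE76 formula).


Formula: Delta E = sqrt(dL*^2 + da*^2 + db*^2)
Step 1: dL*^2 = (-1.34)^2 = 1.7956
Step 2: da*^2 = 0.68^2 = 0.4624
Step 3: db*^2 = 0.29^2 = 0.0841
Step 4: Sum = 1.7956 + 0.4624 + 0.0841 = 2.3421
Step 5: Delta E = sqrt(2.3421) = 1.53

1.53 Delta E


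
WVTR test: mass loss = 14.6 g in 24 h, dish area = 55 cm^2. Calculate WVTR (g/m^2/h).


Formula: WVTR = mass_loss / (area * time)
Step 1: Convert area: 55 cm^2 = 0.0055 m^2
Step 2: WVTR = 14.6 g / (0.0055 m^2 * 24 h)
Step 3: WVTR = 14.6 / 0.132 = 110.6 g/m^2/h

110.6 g/m^2/h


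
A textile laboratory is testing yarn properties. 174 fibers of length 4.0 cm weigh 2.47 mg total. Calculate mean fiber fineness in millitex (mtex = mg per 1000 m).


Formula: fineness (mtex) = mass (mg) / total length (km) = (mass_mg / total_length_m) * 1000
Step 1: Convert fiber length: 4.0 cm = 0.04 m
Step 2: Total fiber length = 174 * 0.04 = 6.96 m
Step 3: Linear density = 2.47 mg / 6.96 m = 0.3549 mg/m
Step 4: fineness = 0.3549 * 1000 = 354.9 mtex

354.9 mtex


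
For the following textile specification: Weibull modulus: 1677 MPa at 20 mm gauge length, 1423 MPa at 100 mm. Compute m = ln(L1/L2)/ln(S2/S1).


Formula: m = ln(L1/L2) / ln(S2/S1)
Step 1: ln(L1/L2) = ln(20/100) = -1.60944
Step 2: S2/S1 = 1423/1677 = 0.84854
Step 3: ln(S2/S1) = ln(0.84854) = -0.16424
Step 4: m = -1.60944 / -0.16424 = 9.80

9.80 (Weibull m)


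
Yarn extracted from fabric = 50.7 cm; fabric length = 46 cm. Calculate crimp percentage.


Formula: Crimp% = ((L_yarn - L_fabric) / L_fabric) * 100
Step 1: Extension = 50.7 - 46 = 4.7 cm
Step 2: Crimp% = (4.7 / 46) * 100
Step 3: Crimp% = 0.102174 * 100 = 10.2174% ≈ 10.2%

10.2%


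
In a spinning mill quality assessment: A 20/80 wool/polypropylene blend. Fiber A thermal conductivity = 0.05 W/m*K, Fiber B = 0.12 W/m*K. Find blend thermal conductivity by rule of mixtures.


Formula: Blend property = (fraction_A * property_A) + (fraction_B * property_B)
Step 1: Contribution A = 20/100 * 0.05 W/m*K = 0.01 W/m*K
Step 2: Contribution B = 80/100 * 0.12 W/m*K = 0.096 W/m*K
Step 3: Blend thermal conductivity = 0.01 + 0.096 = 0.106 W/m*K

0.106 W/m*K


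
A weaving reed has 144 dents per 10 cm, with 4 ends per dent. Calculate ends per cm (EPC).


Formula: EPC = (dents per 10 cm * ends per dent) / 10
Step 1: Total ends per 10 cm = 144 * 4 = 576
Step 2: EPC = 576 / 10 = 57.6 ends/cm

57.6 ends/cm


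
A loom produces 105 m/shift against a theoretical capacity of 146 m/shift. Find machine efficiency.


Formula: Efficiency% = (Actual output / Theoretical output) * 100
Efficiency% = (105 / 146) * 100
Efficiency% = 0.719178 * 100 = 71.9178% ≈ 71.9%

71.9%


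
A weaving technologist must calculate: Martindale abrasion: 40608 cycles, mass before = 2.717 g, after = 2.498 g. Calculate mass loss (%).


Formula: Mass loss% = ((m_before - m_after) / m_before) * 100
Step 1: Mass loss = 2.717 - 2.498 = 0.219 g
Step 2: Ratio = 0.219 / 2.717 = 0.0806036
Step 3: Mass loss% = 0.0806036 * 100 = 8.06036% ≈ 8.06%

8.06%


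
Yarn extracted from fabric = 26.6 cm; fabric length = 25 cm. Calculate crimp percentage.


Formula: Crimp% = ((L_yarn - L_fabric) / L_fabric) * 100
Step 1: Extension = 26.6 - 25 = 1.6 cm
Step 2: Crimp% = (1.6 / 25) * 100
Step 3: Crimp% = 0.064 * 100 = 6.4%

6.4%


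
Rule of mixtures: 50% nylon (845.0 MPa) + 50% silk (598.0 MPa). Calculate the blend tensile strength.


Formula: Blend property = (fraction_A * property_A) + (fraction_B * property_B)
Step 1: Contribution A = 50/100 * 845.0 MPa = 422.5 MPa
Step 2: Contribution B = 50/100 * 598.0 MPa = 299.0 MPa
Step 3: Blend tensile strength = 422.5 + 299.0 = 721.5 MPa

721.5 MPa


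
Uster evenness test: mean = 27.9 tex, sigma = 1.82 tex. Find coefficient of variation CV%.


Formula: CV% = (standard deviation / mean) * 100
Step 1: Ratio = 1.82 / 27.9 = 0.065233
Step 2: CV% = 0.065233 * 100 = 6.5233% ≈ 6.5%

6.5%


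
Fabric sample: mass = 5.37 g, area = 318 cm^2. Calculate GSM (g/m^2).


Formula: GSM = mass_g / area_m2
Step 1: Convert area: 318 cm^2 = 318 / 10000 = 0.0318 m^2
Step 2: GSM = 5.37 g / 0.0318 m^2 = 168.9 g/m^2

168.9 g/m^2


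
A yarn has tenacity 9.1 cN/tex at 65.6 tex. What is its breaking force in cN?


Formula: Breaking force = Tenacity * Linear density
F = 9.1 cN/tex * 65.6 tex
F = 596.96 cN

596.96 cN


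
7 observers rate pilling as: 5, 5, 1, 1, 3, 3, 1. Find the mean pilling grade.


Formula: Mean = sum / count
Sum = 5 + 5 + 1 + 1 + 3 + 3 + 1 = 19
Mean = 19 / 7 = 2.7

2.7


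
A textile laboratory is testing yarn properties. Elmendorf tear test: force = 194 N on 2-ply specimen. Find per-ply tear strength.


Formula: Per-ply strength = Total force / Number of plies
Per-ply = 194 N / 2
Per-ply = 97 N

97 N


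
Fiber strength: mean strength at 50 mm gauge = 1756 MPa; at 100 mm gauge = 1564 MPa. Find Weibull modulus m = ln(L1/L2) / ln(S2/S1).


Formula: m = ln(L1/L2) / ln(S2/S1)
Step 1: ln(L1/L2) = ln(50/100) = -0.69315
Step 2: S2/S1 = 1564/1756 = 0.89066
Step 3: ln(S2/S1) = ln(0.89066) = -0.11579
Step 4: m = -0.69315 / -0.11579 = 5.99

5.99 (Weibull m)


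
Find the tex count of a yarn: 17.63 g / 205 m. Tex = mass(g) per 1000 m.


Formula: Tex = (mass_g / length_m) * 1000
Substituting: Tex = (17.63 / 205) * 1000
Intermediate: 17.63 / 205 = 0.086 g/m
Tex = 0.086 * 1000 = 86.00 tex

86.00 tex


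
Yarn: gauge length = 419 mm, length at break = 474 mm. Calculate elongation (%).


Formula: Elongation (%) = ((L_break - L0) / L0) * 100
Step 1: Extension = 474 - 419 = 55 mm
Step 2: Elongation = (55 / 419) * 100
Step 3: Elongation = 0.131265 * 100 = 13.1265% ≈ 13.1%

13.1%


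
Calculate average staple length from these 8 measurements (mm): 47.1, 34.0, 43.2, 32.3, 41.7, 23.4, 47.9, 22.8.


Formula: Mean = sum of lengths / count
Sum = 47.1 + 34.0 + 43.2 + 32.3 + 41.7 + 23.4 + 47.9 + 22.8
Sum = 292.4 mm
Mean = 292.4 / 8 = 36.55 mm

36.55 mm


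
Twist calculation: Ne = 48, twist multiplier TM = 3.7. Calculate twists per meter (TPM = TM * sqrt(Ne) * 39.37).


Formula: TPM = TM * sqrt(Ne) * 39.37
Step 1: sqrt(Ne) = sqrt(48) = 6.9282
Step 2: TM * sqrt(Ne) = 3.7 * 6.9282 = 25.6343
Step 3: TPM = 25.6343 * 39.37 = 1009 twists/m

1009 twists/m


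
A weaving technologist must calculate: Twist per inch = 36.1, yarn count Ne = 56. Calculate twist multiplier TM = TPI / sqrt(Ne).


Formula: TM = TPI / sqrt(Ne)
Step 1: sqrt(Ne) = sqrt(56) = 7.4833
Step 2: TM = 36.1 / 7.4833 = 4.82

4.82 TM


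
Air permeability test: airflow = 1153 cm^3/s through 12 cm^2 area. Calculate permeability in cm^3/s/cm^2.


Formula: Air Permeability = Airflow / Test Area
AP = 1153 cm^3/s / 12 cm^2
AP = 96.1 cm^3/s/cm^2

96.1 cm^3/s/cm^2


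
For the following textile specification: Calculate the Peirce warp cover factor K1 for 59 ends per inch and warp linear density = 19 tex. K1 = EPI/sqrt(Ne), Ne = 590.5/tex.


Formula: K1 = EPI / sqrt(Ne), with Ne = 590.5 / tex_warp
Step 1: Ne = 590.5 / 19 = 31.079
Step 2: sqrt(Ne) = sqrt(31.079) = 5.5749
Step 3: K1 = 59 / 5.5749 = 10.6

10.6


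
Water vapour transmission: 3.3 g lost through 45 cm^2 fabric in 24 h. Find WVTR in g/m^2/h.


Formula: WVTR = mass_loss / (area * time)
Step 1: Convert area: 45 cm^2 = 0.0045 m^2
Step 2: WVTR = 3.3 g / (0.0045 m^2 * 24 h)
Step 3: WVTR = 3.3 / 0.108 = 30.6 g/m^2/h

30.6 g/m^2/h


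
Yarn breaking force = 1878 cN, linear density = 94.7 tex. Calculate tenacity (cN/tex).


Formula: Tenacity = Breaking force / Linear density
Tenacity = 1878 cN / 94.7 tex
Tenacity = 19.83 cN/tex

19.83 cN/tex


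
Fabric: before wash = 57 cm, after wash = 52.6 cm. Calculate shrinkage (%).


Formula: Shrinkage% = ((L_before - L_after) / L_before) * 100
Step 1: Shrinkage = 57 - 52.6 = 4.4 cm
Step 2: Shrinkage% = (4.4 / 57) * 100
Step 3: Shrinkage% = 0.077193 * 100 = 7.7193% ≈ 7.7%

7.7%


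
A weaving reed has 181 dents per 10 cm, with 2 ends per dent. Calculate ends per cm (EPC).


Formula: EPC = (dents per 10 cm * ends per dent) / 10
Step 1: Total ends per 10 cm = 181 * 2 = 362
Step 2: EPC = 362 / 10 = 36.2 ends/cm

36.2 ends/cm


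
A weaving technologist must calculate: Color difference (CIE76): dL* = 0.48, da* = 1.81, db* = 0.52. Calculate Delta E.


Formula: Delta E = sqrt(dL*^2 + da*^2 + db*^2)
Step 1: dL*^2 = 0.48^2 = 0.2304
Step 2: da*^2 = 1.81^2 = 3.2761
Step 3: db*^2 = 0.52^2 = 0.2704
Step 4: Sum = 0.2304 + 3.2761 + 0.2704 = 3.7769
Step 5: Delta E = sqrt(3.7769) = 1.94

1.94 Delta E


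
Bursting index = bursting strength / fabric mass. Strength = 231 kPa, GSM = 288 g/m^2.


Formula: Bursting Index = Bursting Strength / Fabric GSM
BI = 231 kPa / 288 g/m^2
BI = 0.802 kPa/(g/m^2)

0.802 kPa/(g/m^2)


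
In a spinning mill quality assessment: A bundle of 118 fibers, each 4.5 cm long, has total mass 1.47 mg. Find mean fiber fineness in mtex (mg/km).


Formula: fineness (mtex) = mass (mg) / total length (km) = (mass_mg / total_length_m) * 1000
Step 1: Convert fiber length: 4.5 cm = 0.045 m
Step 2: Total fiber length = 118 * 0.045 = 5.31 m
Step 3: Linear density = 1.47 mg / 5.31 m = 0.2768 mg/m
Step 4: fineness = 0.2768 * 1000 = 276.8 mtex

276.8 mtex


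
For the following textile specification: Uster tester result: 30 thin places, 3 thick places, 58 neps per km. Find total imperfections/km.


Formula: Total = thin places + thick places + neps
Total = 30 + 3 + 58
Total = 91 imperfections/km

91 imperfections/km


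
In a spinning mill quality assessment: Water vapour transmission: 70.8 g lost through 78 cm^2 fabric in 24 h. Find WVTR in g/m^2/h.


Formula: WVTR = mass_loss / (area * time)
Step 1: Convert area: 78 cm^2 = 0.0078 m^2
Step 2: WVTR = 70.8 g / (0.0078 m^2 * 24 h)
Step 3: WVTR = 70.8 / 0.1872 = 378.2 g/m^2/h

378.2 g/m^2/h


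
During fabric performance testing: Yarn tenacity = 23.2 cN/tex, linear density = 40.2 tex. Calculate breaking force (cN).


Formula: Breaking force = Tenacity * Linear density
F = 23.2 cN/tex * 40.2 tex
F = 932.64 cN

932.64 cN


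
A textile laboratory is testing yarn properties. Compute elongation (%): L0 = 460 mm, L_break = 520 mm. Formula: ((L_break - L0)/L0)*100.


Formula: Elongation (%) = ((L_break - L0) / L0) * 100
Step 1: Extension = 520 - 460 = 60 mm
Step 2: Elongation = (60 / 460) * 100
Step 3: Elongation = 0.130435 * 100 = 13.0435% ≈ 13.0%

13.0%


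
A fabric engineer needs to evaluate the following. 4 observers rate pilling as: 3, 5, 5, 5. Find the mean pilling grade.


Formula: Mean = sum / count
Sum = 3 + 5 + 5 + 5 = 18
Mean = 18 / 4 = 4.5

4.5


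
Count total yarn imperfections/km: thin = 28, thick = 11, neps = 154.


Formula: Total = thin places + thick places + neps
Total = 28 + 11 + 154
Total = 193 imperfections/km

193 imperfections/km


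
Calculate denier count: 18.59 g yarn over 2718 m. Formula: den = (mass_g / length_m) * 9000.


Formula: den = (mass_g / length_m) * 9000
Substituting: den = (18.59 / 2718) * 9000
Intermediate: 18.59 / 2718 = 0.00683959 g/m
den = 0.00683959 * 9000 = 61.6 denier

61.6 denier


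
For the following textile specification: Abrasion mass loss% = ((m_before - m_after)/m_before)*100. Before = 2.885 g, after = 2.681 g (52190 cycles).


Formula: Mass loss% = ((m_before - m_after) / m_before) * 100
Step 1: Mass loss = 2.885 - 2.681 = 0.204 g
Step 2: Ratio = 0.204 / 2.885 = 0.0707106
Step 3: Mass loss% = 0.0707106 * 100 = 7.07106% ≈ 7.07%

7.07%


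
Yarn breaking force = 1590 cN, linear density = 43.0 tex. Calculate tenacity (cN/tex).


Formula: Tenacity = Breaking force / Linear density
Tenacity = 1590 cN / 43.0 tex
Tenacity = 36.98 cN/tex

36.98 cN/tex


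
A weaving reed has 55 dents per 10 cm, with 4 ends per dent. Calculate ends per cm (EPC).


Formula: EPC = (dents per 10 cm * ends per dent) / 10
Step 1: Total ends per 10 cm = 55 * 4 = 220
Step 2: EPC = 220 / 10 = 22.0 ends/cm

22.0 ends/cm


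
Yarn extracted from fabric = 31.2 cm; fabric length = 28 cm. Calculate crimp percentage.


Formula: Crimp% = ((L_yarn - L_fabric) / L_fabric) * 100
Step 1: Extension = 31.2 - 28 = 3.2 cm
Step 2: Crimp% = (3.2 / 28) * 100
Step 3: Crimp% = 0.114286 * 100 = 11.4286% ≈ 11.4%

11.4%


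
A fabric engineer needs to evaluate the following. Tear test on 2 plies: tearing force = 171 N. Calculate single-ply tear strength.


Formula: Per-ply strength = Total force / Number of plies
Per-ply = 171 N / 2
Per-ply = 85.5 N

85.5 N


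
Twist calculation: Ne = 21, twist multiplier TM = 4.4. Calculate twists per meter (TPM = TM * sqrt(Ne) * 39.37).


Formula: TPM = TM * sqrt(Ne) * 39.37
Step 1: sqrt(Ne) = sqrt(21) = 4.5826
Step 2: TM * sqrt(Ne) = 4.4 * 4.5826 = 20.1634
Step 3: TPM = 20.1634 * 39.37 = 794 twists/m

794 twists/m


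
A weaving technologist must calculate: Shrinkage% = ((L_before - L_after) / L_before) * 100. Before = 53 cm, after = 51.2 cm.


Formula: Shrinkage% = ((L_before - L_after) / L_before) * 100
Step 1: Shrinkage = 53 - 51.2 = 1.8 cm
Step 2: Shrinkage% = (1.8 / 53) * 100
Step 3: Shrinkage% = 0.033962 * 100 = 3.3962% ≈ 3.4%

3.4%


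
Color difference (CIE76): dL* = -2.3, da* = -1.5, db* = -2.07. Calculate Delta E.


Formula: Delta E = sqrt(dL*^2 + da*^2 + db*^2)
Step 1: dL*^2 = (-2.3)^2 = 5.29
Step 2: da*^2 = (-1.5)^2 = 2.25
Step 3: db*^2 = (-2.07)^2 = 4.2849
Step 4: Sum = 5.29 + 2.25 + 4.2849 = 11.8249
Step 5: Delta E = sqrt(11.8249) = 3.44

3.44 Delta E


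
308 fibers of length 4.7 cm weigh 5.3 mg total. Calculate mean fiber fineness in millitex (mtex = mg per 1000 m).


Formula: fineness (mtex) = mass (mg) / total length (km) = (mass_mg / total_length_m) * 1000
Step 1: Convert fiber length: 4.7 cm = 0.047 m
Step 2: Total fiber length = 308 * 0.047 = 14.476 m
Step 3: Linear density = 5.3 mg / 14.476 m = 0.3661 mg/m
Step 4: fineness = 0.3661 * 1000 = 366.1 mtex

366.1 mtex
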